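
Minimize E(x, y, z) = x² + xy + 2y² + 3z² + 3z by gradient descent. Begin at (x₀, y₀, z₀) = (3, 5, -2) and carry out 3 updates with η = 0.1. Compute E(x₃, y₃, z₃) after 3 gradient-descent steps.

1.714856

∇E = (2x + y, x + 4y, 6z + 3)
Step 1: at (3, 5, -2), ∇E = (11, 23, -9) → (3, 5, -2) − 0.1·(11, 23, -9) = (1.9, 2.7, -1.1)
Step 2: at (1.9, 2.7, -1.1), ∇E = (6.5, 12.7, -3.6) → (1.9, 2.7, -1.1) − 0.1·(6.5, 12.7, -3.6) = (1.25, 1.43, -0.74)
Step 3: at (1.25, 1.43, -0.74), ∇E = (3.93, 6.97, -1.44) → (1.25, 1.43, -0.74) − 0.1·(3.93, 6.97, -1.44) = (0.857, 0.733, -0.596)
E(0.857, 0.733, -0.596) = 1.714856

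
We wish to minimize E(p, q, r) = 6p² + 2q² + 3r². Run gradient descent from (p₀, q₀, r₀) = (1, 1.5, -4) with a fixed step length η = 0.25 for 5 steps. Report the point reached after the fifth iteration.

∇E = (12p, 4q, 6r)
(p₁, q₁, r₁) = (1, 1.5, -4) − 0.25·(12, 6, -24) = (-2, 0, 2)
(p₂, q₂, r₂) = (-2, 0, 2) − 0.25·(-24, 0, 12) = (4, 0, -1)
(p₃, q₃, r₃) = (4, 0, -1) − 0.25·(48, 0, -6) = (-8, 0, 0.5)
(p₄, q₄, r₄) = (-8, 0, 0.5) − 0.25·(-96, 0, 3) = (16, 0, -0.25)
(p₅, q₅, r₅) = (16, 0, -0.25) − 0.25·(192, 0, -1.5) = (-32, 0, 0.125)

(-32, 0, 0.125)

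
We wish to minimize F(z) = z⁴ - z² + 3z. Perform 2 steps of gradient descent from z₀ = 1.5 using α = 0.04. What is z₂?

0.77524224

F′(z) = 4z³ - 2z + 3
z₁ = 1.5 − 0.04·13.5 = 0.96
z₂ = 0.96 − 0.04·4.618944 = 0.77524224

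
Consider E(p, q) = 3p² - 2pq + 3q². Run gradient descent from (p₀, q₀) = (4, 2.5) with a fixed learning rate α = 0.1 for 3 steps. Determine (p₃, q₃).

∇E = (6p - 2q, -2p + 6q)
(p₁, q₁) = (4, 2.5) − 0.1·(19, 7) = (2.1, 1.8)
(p₂, q₂) = (2.1, 1.8) − 0.1·(9, 6.6) = (1.2, 1.14)
(p₃, q₃) = (1.2, 1.14) − 0.1·(4.92, 4.44) = (0.708, 0.696)

(0.708, 0.696)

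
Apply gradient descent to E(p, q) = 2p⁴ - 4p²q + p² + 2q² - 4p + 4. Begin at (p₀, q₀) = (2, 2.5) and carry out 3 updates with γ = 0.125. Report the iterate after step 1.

∇E = (8p³ - 8pq + 2p - 4, -4p² + 4q)
Step 1: at (2, 2.5), ∇E = (24, -6) → (2, 2.5) − 0.125·(24, -6) = (-1, 3.25)

(-1, 3.25)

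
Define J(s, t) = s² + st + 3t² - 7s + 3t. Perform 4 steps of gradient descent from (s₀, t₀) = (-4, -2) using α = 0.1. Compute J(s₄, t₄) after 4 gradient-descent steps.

-5.04972227

∇J = (2s + t - 7, s + 6t + 3)
Step 1: at (-4, -2), ∇J = (-17, -13) → (-4, -2) − 0.1·(-17, -13) = (-2.3, -0.7)
Step 2: at (-2.3, -0.7), ∇J = (-12.3, -3.5) → (-2.3, -0.7) − 0.1·(-12.3, -3.5) = (-1.07, -0.35)
Step 3: at (-1.07, -0.35), ∇J = (-9.49, -0.17) → (-1.07, -0.35) − 0.1·(-9.49, -0.17) = (-0.121, -0.333)
Step 4: at (-0.121, -0.333), ∇J = (-7.575, 0.881) → (-0.121, -0.333) − 0.1·(-7.575, 0.881) = (0.6365, -0.4211)
J(0.6365, -0.4211) = -5.04972227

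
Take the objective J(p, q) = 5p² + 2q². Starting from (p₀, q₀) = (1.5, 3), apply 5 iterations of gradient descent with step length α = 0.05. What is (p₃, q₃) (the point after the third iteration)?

(0.1875, 1.536)

∇J = (10p, 4q)
(p₁, q₁) = (1.5, 3) − 0.05·(15, 12) = (0.75, 2.4)
(p₂, q₂) = (0.75, 2.4) − 0.05·(7.5, 9.6) = (0.375, 1.92)
(p₃, q₃) = (0.375, 1.92) − 0.05·(3.75, 7.68) = (0.1875, 1.536)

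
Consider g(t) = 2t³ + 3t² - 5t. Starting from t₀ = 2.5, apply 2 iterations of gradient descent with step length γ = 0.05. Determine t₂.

0.3328125

g′(t) = 6t² + 6t - 5
t₁ = 2.5 − 0.05·47.5 = 0.125
t₂ = 0.125 − 0.05·(-4.15625) = 0.3328125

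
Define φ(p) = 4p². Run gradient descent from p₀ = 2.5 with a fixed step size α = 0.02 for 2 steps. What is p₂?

φ′(p) = 8p
Step 1: φ′(2.5) = 20; p₁ = 2.5 − 0.02·20 = 2.1
Step 2: φ′(2.1) = 16.8; p₂ = 2.1 − 0.02·16.8 = 1.764

1.764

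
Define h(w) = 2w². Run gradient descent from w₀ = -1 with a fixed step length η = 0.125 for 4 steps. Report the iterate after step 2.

-0.25

h′(w) = 4w
Step 1: h′(-1) = -4; w₁ = -1 − 0.125·(-4) = -0.5
Step 2: h′(-0.5) = -2; w₂ = -0.5 − 0.125·(-2) = -0.25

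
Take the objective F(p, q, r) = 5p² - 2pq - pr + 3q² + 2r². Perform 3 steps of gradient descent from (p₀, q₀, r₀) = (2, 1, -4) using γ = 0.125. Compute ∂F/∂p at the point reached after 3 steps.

∇F = (10p - 2q - r, -2p + 6q, -p + 4r)
Step 1: at (2, 1, -4), ∇F = (22, 2, -18) → (2, 1, -4) − 0.125·(22, 2, -18) = (-0.75, 0.75, -1.75)
Step 2: at (-0.75, 0.75, -1.75), ∇F = (-7.25, 6, -6.25) → (-0.75, 0.75, -1.75) − 0.125·(-7.25, 6, -6.25) = (0.15625, 0, -0.96875)
Step 3: at (0.15625, 0, -0.96875), ∇F = (2.53125, -0.3125, -4.03125) → (0.15625, 0, -0.96875) − 0.125·(2.53125, -0.3125, -4.03125) = (-0.16015625, 0.0390625, -0.46484375)
∂F/∂p at (-0.16015625, 0.0390625, -0.46484375) = -1.21484375

-1.21484375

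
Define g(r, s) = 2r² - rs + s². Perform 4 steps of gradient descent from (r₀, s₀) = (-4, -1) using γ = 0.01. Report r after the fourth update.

-3.43614368

∇g = (4r - s, -r + 2s)
(r₁, s₁) = (-4, -1) − 0.01·(-15, 2) = (-3.85, -1.02)
(r₂, s₂) = (-3.85, -1.02) − 0.01·(-14.38, 1.81) = (-3.7062, -1.0381)
(r₃, s₃) = (-3.7062, -1.0381) − 0.01·(-13.7867, 1.63) = (-3.568333, -1.0544)
(r₄, s₄) = (-3.568333, -1.0544) − 0.01·(-13.218932, 1.459533) = (-3.43614368, -1.06899533)
r = -3.43614368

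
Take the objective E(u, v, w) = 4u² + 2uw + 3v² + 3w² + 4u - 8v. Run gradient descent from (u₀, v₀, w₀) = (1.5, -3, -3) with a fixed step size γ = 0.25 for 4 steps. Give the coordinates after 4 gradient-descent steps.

(-0.375, 1.0625, 0.28125)

∇E = (8u + 2w + 4, 6v - 8, 2u + 6w)
Step 1: at (1.5, -3, -3), ∇E = (10, -26, -15) → (1.5, -3, -3) − 0.25·(10, -26, -15) = (-1, 3.5, 0.75)
Step 2: at (-1, 3.5, 0.75), ∇E = (-2.5, 13, 2.5) → (-1, 3.5, 0.75) − 0.25·(-2.5, 13, 2.5) = (-0.375, 0.25, 0.125)
Step 3: at (-0.375, 0.25, 0.125), ∇E = (1.25, -6.5, 0) → (-0.375, 0.25, 0.125) − 0.25·(1.25, -6.5, 0) = (-0.6875, 1.875, 0.125)
Step 4: at (-0.6875, 1.875, 0.125), ∇E = (-1.25, 3.25, -0.625) → (-0.6875, 1.875, 0.125) − 0.25·(-1.25, 3.25, -0.625) = (-0.375, 1.0625, 0.28125)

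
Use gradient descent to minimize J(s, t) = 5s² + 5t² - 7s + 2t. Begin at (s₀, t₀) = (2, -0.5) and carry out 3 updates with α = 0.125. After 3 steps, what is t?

-0.1953125

∇J = (10s - 7, 10t + 2)
(s₁, t₁) = (2, -0.5) − 0.125·(13, -3) = (0.375, -0.125)
(s₂, t₂) = (0.375, -0.125) − 0.125·(-3.25, 0.75) = (0.78125, -0.21875)
(s₃, t₃) = (0.78125, -0.21875) − 0.125·(0.8125, -0.1875) = (0.6796875, -0.1953125)
t = -0.1953125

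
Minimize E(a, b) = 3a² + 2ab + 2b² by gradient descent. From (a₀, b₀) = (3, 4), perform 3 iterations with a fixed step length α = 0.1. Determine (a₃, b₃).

∇E = (6a + 2b, 2a + 4b)
(a₁, b₁) = (3, 4) − 0.1·(26, 22) = (0.4, 1.8)
(a₂, b₂) = (0.4, 1.8) − 0.1·(6, 8) = (-0.2, 1)
(a₃, b₃) = (-0.2, 1) − 0.1·(0.8, 3.6) = (-0.28, 0.64)

(-0.28, 0.64)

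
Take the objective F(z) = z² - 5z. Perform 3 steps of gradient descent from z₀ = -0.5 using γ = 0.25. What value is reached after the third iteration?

2.125

F′(z) = 2z - 5
Step 1: F′(-0.5) = -6; z₁ = -0.5 − 0.25·(-6) = 1
Step 2: F′(1) = -3; z₂ = 1 − 0.25·(-3) = 1.75
Step 3: F′(1.75) = -1.5; z₃ = 1.75 − 0.25·(-1.5) = 2.125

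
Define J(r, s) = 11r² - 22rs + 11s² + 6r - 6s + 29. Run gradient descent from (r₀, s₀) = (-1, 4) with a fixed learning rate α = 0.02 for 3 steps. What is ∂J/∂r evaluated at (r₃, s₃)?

∇J = (22r - 22s + 6, -22r + 22s - 6)
Step 1: at (-1, 4), ∇J = (-104, 104) → (-1, 4) − 0.02·(-104, 104) = (1.08, 1.92)
Step 2: at (1.08, 1.92), ∇J = (-12.48, 12.48) → (1.08, 1.92) − 0.02·(-12.48, 12.48) = (1.3296, 1.6704)
Step 3: at (1.3296, 1.6704), ∇J = (-1.4976, 1.4976) → (1.3296, 1.6704) − 0.02·(-1.4976, 1.4976) = (1.359552, 1.640448)
∂J/∂r at (1.359552, 1.640448) = -0.179712

-0.179712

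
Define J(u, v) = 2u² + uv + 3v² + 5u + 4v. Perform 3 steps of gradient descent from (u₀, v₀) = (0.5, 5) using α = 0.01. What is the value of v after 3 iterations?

∇J = (4u + v + 5, u + 6v + 4)
(u₁, v₁) = (0.5, 5) − 0.01·(12, 34.5) = (0.38, 4.655)
(u₂, v₂) = (0.38, 4.655) − 0.01·(11.175, 32.31) = (0.26825, 4.3319)
(u₃, v₃) = (0.26825, 4.3319) − 0.01·(10.4049, 30.25965) = (0.164201, 4.0293035)
v = 4.0293035

4.0293035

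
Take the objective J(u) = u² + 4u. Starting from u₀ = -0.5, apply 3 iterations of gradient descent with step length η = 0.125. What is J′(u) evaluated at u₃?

J′(u) = 2u + 4
u₁ = -0.5 − 0.125·3 = -0.875
u₂ = -0.875 − 0.125·2.25 = -1.15625
u₃ = -1.15625 − 0.125·1.6875 = -1.3671875
J′(u) at (-1.3671875) = 1.265625

1.265625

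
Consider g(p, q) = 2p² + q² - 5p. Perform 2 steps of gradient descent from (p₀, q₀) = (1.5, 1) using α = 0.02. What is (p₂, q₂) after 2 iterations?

(1.4616, 0.9216)

∇g = (4p - 5, 2q)
(p₁, q₁) = (1.5, 1) − 0.02·(1, 2) = (1.48, 0.96)
(p₂, q₂) = (1.48, 0.96) − 0.02·(0.92, 1.92) = (1.4616, 0.9216)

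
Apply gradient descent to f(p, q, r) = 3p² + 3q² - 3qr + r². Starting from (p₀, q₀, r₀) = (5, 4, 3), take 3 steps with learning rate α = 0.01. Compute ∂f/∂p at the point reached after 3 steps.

∇f = (6p, 6q - 3r, -3q + 2r)
(p₁, q₁, r₁) = (5, 4, 3) − 0.01·(30, 15, -6) = (4.7, 3.85, 3.06)
(p₂, q₂, r₂) = (4.7, 3.85, 3.06) − 0.01·(28.2, 13.92, -5.43) = (4.418, 3.7108, 3.1143)
(p₃, q₃, r₃) = (4.418, 3.7108, 3.1143) − 0.01·(26.508, 12.9219, -4.9038) = (4.15292, 3.581581, 3.163338)
∂f/∂p at (4.15292, 3.581581, 3.163338) = 24.91752

24.91752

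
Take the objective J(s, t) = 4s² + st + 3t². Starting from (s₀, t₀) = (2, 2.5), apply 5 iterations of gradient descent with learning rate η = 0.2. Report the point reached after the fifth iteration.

∇J = (8s + t, s + 6t)
(s₁, t₁) = (2, 2.5) − 0.2·(18.5, 17) = (-1.7, -0.9)
(s₂, t₂) = (-1.7, -0.9) − 0.2·(-14.5, -7.1) = (1.2, 0.52)
(s₃, t₃) = (1.2, 0.52) − 0.2·(10.12, 4.32) = (-0.824, -0.344)
(s₄, t₄) = (-0.824, -0.344) − 0.2·(-6.936, -2.888) = (0.5632, 0.2336)
(s₅, t₅) = (0.5632, 0.2336) − 0.2·(4.7392, 1.9648) = (-0.38464, -0.15936)

(-0.38464, -0.15936)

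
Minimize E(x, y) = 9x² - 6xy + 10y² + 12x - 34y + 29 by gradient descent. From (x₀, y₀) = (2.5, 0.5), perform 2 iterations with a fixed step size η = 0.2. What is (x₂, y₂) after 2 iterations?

∇E = (18x - 6y + 12, -6x + 20y - 34)
(x₁, y₁) = (2.5, 0.5) − 0.2·(54, -39) = (-8.3, 8.3)
(x₂, y₂) = (-8.3, 8.3) − 0.2·(-187.2, 181.8) = (29.14, -28.06)

(29.14, -28.06)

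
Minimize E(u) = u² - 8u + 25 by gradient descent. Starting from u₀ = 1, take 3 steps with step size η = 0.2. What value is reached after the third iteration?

3.352

E′(u) = 2u - 8
u₁ = 1 − 0.2·(-6) = 2.2
u₂ = 2.2 − 0.2·(-3.6) = 2.92
u₃ = 2.92 − 0.2·(-2.16) = 3.352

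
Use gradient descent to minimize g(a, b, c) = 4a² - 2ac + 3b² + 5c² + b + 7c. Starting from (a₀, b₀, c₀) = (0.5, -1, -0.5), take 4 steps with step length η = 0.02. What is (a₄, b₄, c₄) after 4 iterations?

(0.18188544, -0.6664128, -0.57778688)

∇g = (8a - 2c, 6b + 1, -2a + 10c + 7)
(a₁, b₁, c₁) = (0.5, -1, -0.5) − 0.02·(5, -5, 1) = (0.4, -0.9, -0.52)
(a₂, b₂, c₂) = (0.4, -0.9, -0.52) − 0.02·(4.24, -4.4, 1) = (0.3152, -0.812, -0.54)
(a₃, b₃, c₃) = (0.3152, -0.812, -0.54) − 0.02·(3.6016, -3.872, 0.9696) = (0.243168, -0.73456, -0.559392)
(a₄, b₄, c₄) = (0.243168, -0.73456, -0.559392) − 0.02·(3.064128, -3.40736, 0.919744) = (0.18188544, -0.6664128, -0.57778688)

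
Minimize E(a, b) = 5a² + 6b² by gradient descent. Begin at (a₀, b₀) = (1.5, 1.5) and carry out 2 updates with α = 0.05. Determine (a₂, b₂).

(0.375, 0.24)

∇E = (10a, 12b)
Step 1: at (1.5, 1.5), ∇E = (15, 18) → (1.5, 1.5) − 0.05·(15, 18) = (0.75, 0.6)
Step 2: at (0.75, 0.6), ∇E = (7.5, 7.2) → (0.75, 0.6) − 0.05·(7.5, 7.2) = (0.375, 0.24)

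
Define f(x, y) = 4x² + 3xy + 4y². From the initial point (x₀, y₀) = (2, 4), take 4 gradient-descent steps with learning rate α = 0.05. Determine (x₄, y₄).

(-0.1933875, 0.439425)

∇f = (8x + 3y, 3x + 8y)
Step 1: at (2, 4), ∇f = (28, 38) → (2, 4) − 0.05·(28, 38) = (0.6, 2.1)
Step 2: at (0.6, 2.1), ∇f = (11.1, 18.6) → (0.6, 2.1) − 0.05·(11.1, 18.6) = (0.045, 1.17)
Step 3: at (0.045, 1.17), ∇f = (3.87, 9.495) → (0.045, 1.17) − 0.05·(3.87, 9.495) = (-0.1485, 0.69525)
Step 4: at (-0.1485, 0.69525), ∇f = (0.89775, 5.1165) → (-0.1485, 0.69525) − 0.05·(0.89775, 5.1165) = (-0.1933875, 0.439425)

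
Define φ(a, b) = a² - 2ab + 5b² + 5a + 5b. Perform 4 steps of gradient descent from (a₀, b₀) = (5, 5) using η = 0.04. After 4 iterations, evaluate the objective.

34.3135313117184

∇φ = (2a - 2b + 5, -2a + 10b + 5)
Step 1: at (5, 5), ∇φ = (5, 45) → (5, 5) − 0.04·(5, 45) = (4.8, 3.2)
Step 2: at (4.8, 3.2), ∇φ = (8.2, 27.4) → (4.8, 3.2) − 0.04·(8.2, 27.4) = (4.472, 2.104)
Step 3: at (4.472, 2.104), ∇φ = (9.736, 17.096) → (4.472, 2.104) − 0.04·(9.736, 17.096) = (4.08256, 1.42016)
Step 4: at (4.08256, 1.42016), ∇φ = (10.3248, 11.03648) → (4.08256, 1.42016) − 0.04·(10.3248, 11.03648) = (3.669568, 0.9787008)
φ(3.669568, 0.9787008) = 34.3135313117184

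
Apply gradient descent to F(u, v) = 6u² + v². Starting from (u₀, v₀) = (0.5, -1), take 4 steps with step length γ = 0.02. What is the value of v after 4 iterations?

∇F = (12u, 2v)
(u₁, v₁) = (0.5, -1) − 0.02·(6, -2) = (0.38, -0.96)
(u₂, v₂) = (0.38, -0.96) − 0.02·(4.56, -1.92) = (0.2888, -0.9216)
(u₃, v₃) = (0.2888, -0.9216) − 0.02·(3.4656, -1.8432) = (0.219488, -0.884736)
(u₄, v₄) = (0.219488, -0.884736) − 0.02·(2.633856, -1.769472) = (0.16681088, -0.84934656)
v = -0.84934656

-0.84934656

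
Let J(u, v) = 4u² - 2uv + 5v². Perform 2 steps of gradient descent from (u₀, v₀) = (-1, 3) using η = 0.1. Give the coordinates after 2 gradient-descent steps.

∇J = (8u - 2v, -2u + 10v)
(u₁, v₁) = (-1, 3) − 0.1·(-14, 32) = (0.4, -0.2)
(u₂, v₂) = (0.4, -0.2) − 0.1·(3.6, -2.8) = (0.04, 0.08)

(0.04, 0.08)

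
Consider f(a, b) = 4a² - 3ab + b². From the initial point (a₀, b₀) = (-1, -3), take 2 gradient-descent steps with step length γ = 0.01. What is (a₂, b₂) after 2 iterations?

(-1.0183, -2.9409)

∇f = (8a - 3b, -3a + 2b)
Step 1: at (-1, -3), ∇f = (1, -3) → (-1, -3) − 0.01·(1, -3) = (-1.01, -2.97)
Step 2: at (-1.01, -2.97), ∇f = (0.83, -2.91) → (-1.01, -2.97) − 0.01·(0.83, -2.91) = (-1.0183, -2.9409)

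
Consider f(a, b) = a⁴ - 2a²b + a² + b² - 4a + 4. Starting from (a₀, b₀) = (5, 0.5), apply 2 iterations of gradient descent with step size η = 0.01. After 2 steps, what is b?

∇f = (4a³ - 4ab + 2a - 4, -2a² + 2b)
Step 1: at (5, 0.5), ∇f = (496, -49) → (5, 0.5) − 0.01·(496, -49) = (0.04, 0.99)
Step 2: at (0.04, 0.99), ∇f = (-4.078144, 1.9768) → (0.04, 0.99) − 0.01·(-4.078144, 1.9768) = (0.08078144, 0.970232)
b = 0.970232

0.970232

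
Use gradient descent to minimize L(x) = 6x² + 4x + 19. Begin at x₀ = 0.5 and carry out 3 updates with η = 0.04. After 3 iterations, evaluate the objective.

18.4157108736

L′(x) = 12x + 4
Step 1: L′(0.5) = 10; x₁ = 0.5 − 0.04·10 = 0.1
Step 2: L′(0.1) = 5.2; x₂ = 0.1 − 0.04·5.2 = -0.108
Step 3: L′(-0.108) = 2.704; x₃ = -0.108 − 0.04·2.704 = -0.21616
L(-0.21616) = 18.4157108736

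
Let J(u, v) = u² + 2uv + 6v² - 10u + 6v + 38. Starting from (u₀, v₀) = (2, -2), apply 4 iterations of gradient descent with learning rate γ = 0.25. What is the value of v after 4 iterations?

-25.4375

∇J = (2u + 2v - 10, 2u + 12v + 6)
Step 1: at (2, -2), ∇J = (-10, -14) → (2, -2) − 0.25·(-10, -14) = (4.5, 1.5)
Step 2: at (4.5, 1.5), ∇J = (2, 33) → (4.5, 1.5) − 0.25·(2, 33) = (4, -6.75)
Step 3: at (4, -6.75), ∇J = (-15.5, -67) → (4, -6.75) − 0.25·(-15.5, -67) = (7.875, 10)
Step 4: at (7.875, 10), ∇J = (25.75, 141.75) → (7.875, 10) − 0.25·(25.75, 141.75) = (1.4375, -25.4375)
v = -25.4375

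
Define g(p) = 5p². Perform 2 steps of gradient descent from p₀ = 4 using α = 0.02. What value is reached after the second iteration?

g′(p) = 10p
Step 1: g′(4) = 40; p₁ = 4 − 0.02·40 = 3.2
Step 2: g′(3.2) = 32; p₂ = 3.2 − 0.02·32 = 2.56

2.56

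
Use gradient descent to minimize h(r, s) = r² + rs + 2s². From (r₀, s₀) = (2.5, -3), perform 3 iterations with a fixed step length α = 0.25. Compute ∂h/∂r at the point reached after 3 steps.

1.1171875

∇h = (2r + s, r + 4s)
(r₁, s₁) = (2.5, -3) − 0.25·(2, -9.5) = (2, -0.625)
(r₂, s₂) = (2, -0.625) − 0.25·(3.375, -0.5) = (1.15625, -0.5)
(r₃, s₃) = (1.15625, -0.5) − 0.25·(1.8125, -0.84375) = (0.703125, -0.2890625)
∂h/∂r at (0.703125, -0.2890625) = 1.1171875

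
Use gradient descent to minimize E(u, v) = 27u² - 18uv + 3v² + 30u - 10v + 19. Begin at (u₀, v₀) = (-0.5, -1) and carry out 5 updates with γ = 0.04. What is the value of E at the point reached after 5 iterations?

∇E = (54u - 18v + 30, -18u + 6v - 10)
Step 1: at (-0.5, -1), ∇E = (21, -7) → (-0.5, -1) − 0.04·(21, -7) = (-1.34, -0.72)
Step 2: at (-1.34, -0.72), ∇E = (-29.4, 9.8) → (-1.34, -0.72) − 0.04·(-29.4, 9.8) = (-0.164, -1.112)
Step 3: at (-0.164, -1.112), ∇E = (41.16, -13.72) → (-0.164, -1.112) − 0.04·(41.16, -13.72) = (-1.8104, -0.5632)
Step 4: at (-1.8104, -0.5632), ∇E = (-57.624, 19.208) → (-1.8104, -0.5632) − 0.04·(-57.624, 19.208) = (0.49456, -1.33152)
Step 5: at (0.49456, -1.33152), ∇E = (80.6736, -26.8912) → (0.49456, -1.33152) − 0.04·(80.6736, -26.8912) = (-2.732384, -0.255872)
E(-2.732384, -0.255872) = 128.7789841152

128.7789841152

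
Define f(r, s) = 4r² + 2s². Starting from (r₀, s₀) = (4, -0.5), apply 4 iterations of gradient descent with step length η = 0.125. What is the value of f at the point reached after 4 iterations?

0.001953125

∇f = (8r, 4s)
(r₁, s₁) = (4, -0.5) − 0.125·(32, -2) = (0, -0.25)
(r₂, s₂) = (0, -0.25) − 0.125·(0, -1) = (0, -0.125)
(r₃, s₃) = (0, -0.125) − 0.125·(0, -0.5) = (0, -0.0625)
(r₄, s₄) = (0, -0.0625) − 0.125·(0, -0.25) = (0, -0.03125)
f(0, -0.03125) = 0.001953125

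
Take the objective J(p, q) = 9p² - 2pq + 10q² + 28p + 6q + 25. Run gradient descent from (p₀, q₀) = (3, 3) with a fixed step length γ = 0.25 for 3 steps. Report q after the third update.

∇J = (18p - 2q + 28, -2p + 20q + 6)
Step 1: at (3, 3), ∇J = (76, 60) → (3, 3) − 0.25·(76, 60) = (-16, -12)
Step 2: at (-16, -12), ∇J = (-236, -202) → (-16, -12) − 0.25·(-236, -202) = (43, 38.5)
Step 3: at (43, 38.5), ∇J = (725, 690) → (43, 38.5) − 0.25·(725, 690) = (-138.25, -134)
q = -134

-134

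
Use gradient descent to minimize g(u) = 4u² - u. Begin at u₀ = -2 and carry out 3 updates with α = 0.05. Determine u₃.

g′(u) = 8u - 1
u₁ = -2 − 0.05·(-17) = -1.15
u₂ = -1.15 − 0.05·(-10.2) = -0.64
u₃ = -0.64 − 0.05·(-6.12) = -0.334

-0.334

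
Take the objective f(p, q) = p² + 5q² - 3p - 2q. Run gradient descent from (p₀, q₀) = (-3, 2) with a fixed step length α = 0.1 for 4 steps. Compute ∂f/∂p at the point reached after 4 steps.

∇f = (2p - 3, 10q - 2)
Step 1: at (-3, 2), ∇f = (-9, 18) → (-3, 2) − 0.1·(-9, 18) = (-2.1, 0.2)
Step 2: at (-2.1, 0.2), ∇f = (-7.2, 0) → (-2.1, 0.2) − 0.1·(-7.2, 0) = (-1.38, 0.2)
Step 3: at (-1.38, 0.2), ∇f = (-5.76, 0) → (-1.38, 0.2) − 0.1·(-5.76, 0) = (-0.804, 0.2)
Step 4: at (-0.804, 0.2), ∇f = (-4.608, 0) → (-0.804, 0.2) − 0.1·(-4.608, 0) = (-0.3432, 0.2)
∂f/∂p at (-0.3432, 0.2) = -3.6864

-3.6864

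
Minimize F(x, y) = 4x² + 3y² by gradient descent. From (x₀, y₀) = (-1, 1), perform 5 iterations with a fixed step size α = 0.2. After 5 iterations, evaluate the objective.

∇F = (8x, 6y)
(x₁, y₁) = (-1, 1) − 0.2·(-8, 6) = (0.6, -0.2)
(x₂, y₂) = (0.6, -0.2) − 0.2·(4.8, -1.2) = (-0.36, 0.04)
(x₃, y₃) = (-0.36, 0.04) − 0.2·(-2.88, 0.24) = (0.216, -0.008)
(x₄, y₄) = (0.216, -0.008) − 0.2·(1.728, -0.048) = (-0.1296, 0.0016)
(x₅, y₅) = (-0.1296, 0.0016) − 0.2·(-1.0368, 0.0096) = (0.07776, -0.00032)
F(0.07776, -0.00032) = 0.0241867776

0.0241867776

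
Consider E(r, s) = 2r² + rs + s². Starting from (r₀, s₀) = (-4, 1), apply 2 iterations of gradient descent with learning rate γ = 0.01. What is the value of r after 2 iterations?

∇E = (4r + s, r + 2s)
(r₁, s₁) = (-4, 1) − 0.01·(-15, -2) = (-3.85, 1.02)
(r₂, s₂) = (-3.85, 1.02) − 0.01·(-14.38, -1.81) = (-3.7062, 1.0381)
r = -3.7062

-3.7062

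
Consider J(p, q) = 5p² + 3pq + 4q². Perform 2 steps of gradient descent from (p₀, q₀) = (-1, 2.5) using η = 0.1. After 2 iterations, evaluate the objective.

0.6037

∇J = (10p + 3q, 3p + 8q)
Step 1: at (-1, 2.5), ∇J = (-2.5, 17) → (-1, 2.5) − 0.1·(-2.5, 17) = (-0.75, 0.8)
Step 2: at (-0.75, 0.8), ∇J = (-5.1, 4.15) → (-0.75, 0.8) − 0.1·(-5.1, 4.15) = (-0.24, 0.385)
J(-0.24, 0.385) = 0.6037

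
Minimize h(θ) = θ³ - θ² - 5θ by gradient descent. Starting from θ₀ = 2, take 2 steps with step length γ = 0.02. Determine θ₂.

1.891784

h′(θ) = 3θ² - 2θ - 5
θ₁ = 2 − 0.02·3 = 1.94
θ₂ = 1.94 − 0.02·2.4108 = 1.891784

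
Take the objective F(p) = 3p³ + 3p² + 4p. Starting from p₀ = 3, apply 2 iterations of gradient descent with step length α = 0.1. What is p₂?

F′(p) = 9p² + 6p + 4
p₁ = 3 − 0.1·103 = -7.3
p₂ = -7.3 − 0.1·439.81 = -51.281

-51.281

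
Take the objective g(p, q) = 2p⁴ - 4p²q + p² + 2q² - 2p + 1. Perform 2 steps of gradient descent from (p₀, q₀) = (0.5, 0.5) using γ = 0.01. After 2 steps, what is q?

0.481216

∇g = (8p³ - 8pq + 2p - 2, -4p² + 4q)
(p₁, q₁) = (0.5, 0.5) − 0.01·(-2, 1) = (0.52, 0.49)
(p₂, q₂) = (0.52, 0.49) − 0.01·(-1.873536, 0.8784) = (0.53873536, 0.481216)
q = 0.481216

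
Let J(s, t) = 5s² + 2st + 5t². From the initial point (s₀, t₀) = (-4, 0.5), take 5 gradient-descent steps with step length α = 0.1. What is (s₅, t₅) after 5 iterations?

∇J = (10s + 2t, 2s + 10t)
Step 1: at (-4, 0.5), ∇J = (-39, -3) → (-4, 0.5) − 0.1·(-39, -3) = (-0.1, 0.8)
Step 2: at (-0.1, 0.8), ∇J = (0.6, 7.8) → (-0.1, 0.8) − 0.1·(0.6, 7.8) = (-0.16, 0.02)
Step 3: at (-0.16, 0.02), ∇J = (-1.56, -0.12) → (-0.16, 0.02) − 0.1·(-1.56, -0.12) = (-0.004, 0.032)
Step 4: at (-0.004, 0.032), ∇J = (0.024, 0.312) → (-0.004, 0.032) − 0.1·(0.024, 0.312) = (-0.0064, 0.0008)
Step 5: at (-0.0064, 0.0008), ∇J = (-0.0624, -0.0048) → (-0.0064, 0.0008) − 0.1·(-0.0624, -0.0048) = (-0.00016, 0.00128)

(-0.00016, 0.00128)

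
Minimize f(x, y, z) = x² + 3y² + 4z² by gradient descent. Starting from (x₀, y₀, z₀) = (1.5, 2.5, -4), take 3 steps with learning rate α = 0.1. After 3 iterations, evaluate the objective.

0.67072

∇f = (2x, 6y, 8z)
(x₁, y₁, z₁) = (1.5, 2.5, -4) − 0.1·(3, 15, -32) = (1.2, 1, -0.8)
(x₂, y₂, z₂) = (1.2, 1, -0.8) − 0.1·(2.4, 6, -6.4) = (0.96, 0.4, -0.16)
(x₃, y₃, z₃) = (0.96, 0.4, -0.16) − 0.1·(1.92, 2.4, -1.28) = (0.768, 0.16, -0.032)
f(0.768, 0.16, -0.032) = 0.67072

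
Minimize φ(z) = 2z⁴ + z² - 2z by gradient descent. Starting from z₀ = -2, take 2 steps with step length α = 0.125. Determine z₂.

φ′(z) = 8z³ + 2z - 2
Step 1: φ′(-2) = -70; z₁ = -2 − 0.125·(-70) = 6.75
Step 2: φ′(6.75) = 2471.875; z₂ = 6.75 − 0.125·2471.875 = -302.234375

-302.234375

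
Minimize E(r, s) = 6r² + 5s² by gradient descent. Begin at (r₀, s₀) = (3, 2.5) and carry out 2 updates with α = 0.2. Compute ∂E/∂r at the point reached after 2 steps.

∇E = (12r, 10s)
Step 1: at (3, 2.5), ∇E = (36, 25) → (3, 2.5) − 0.2·(36, 25) = (-4.2, -2.5)
Step 2: at (-4.2, -2.5), ∇E = (-50.4, -25) → (-4.2, -2.5) − 0.2·(-50.4, -25) = (5.88, 2.5)
∂E/∂r at (5.88, 2.5) = 70.56

70.56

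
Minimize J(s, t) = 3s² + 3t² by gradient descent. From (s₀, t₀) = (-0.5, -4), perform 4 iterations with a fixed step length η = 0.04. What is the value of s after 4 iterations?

∇J = (6s, 6t)
Step 1: at (-0.5, -4), ∇J = (-3, -24) → (-0.5, -4) − 0.04·(-3, -24) = (-0.38, -3.04)
Step 2: at (-0.38, -3.04), ∇J = (-2.28, -18.24) → (-0.38, -3.04) − 0.04·(-2.28, -18.24) = (-0.2888, -2.3104)
Step 3: at (-0.2888, -2.3104), ∇J = (-1.7328, -13.8624) → (-0.2888, -2.3104) − 0.04·(-1.7328, -13.8624) = (-0.219488, -1.755904)
Step 4: at (-0.219488, -1.755904), ∇J = (-1.316928, -10.535424) → (-0.219488, -1.755904) − 0.04·(-1.316928, -10.535424) = (-0.16681088, -1.33448704)
s = -0.16681088

-0.16681088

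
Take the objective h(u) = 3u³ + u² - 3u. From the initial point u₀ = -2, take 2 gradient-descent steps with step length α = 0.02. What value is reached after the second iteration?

h′(u) = 9u² + 2u - 3
Step 1: h′(-2) = 29; u₁ = -2 − 0.02·29 = -2.58
Step 2: h′(-2.58) = 51.7476; u₂ = -2.58 − 0.02·51.7476 = -3.614952

-3.614952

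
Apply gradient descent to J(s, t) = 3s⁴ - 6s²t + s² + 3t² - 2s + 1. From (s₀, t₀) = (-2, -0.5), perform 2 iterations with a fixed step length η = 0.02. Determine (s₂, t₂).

(0.30621952, 0.044608)

∇J = (12s³ - 12st + 2s - 2, -6s² + 6t)
Step 1: at (-2, -0.5), ∇J = (-114, -27) → (-2, -0.5) − 0.02·(-114, -27) = (0.28, 0.04)
Step 2: at (0.28, 0.04), ∇J = (-1.310976, -0.2304) → (0.28, 0.04) − 0.02·(-1.310976, -0.2304) = (0.30621952, 0.044608)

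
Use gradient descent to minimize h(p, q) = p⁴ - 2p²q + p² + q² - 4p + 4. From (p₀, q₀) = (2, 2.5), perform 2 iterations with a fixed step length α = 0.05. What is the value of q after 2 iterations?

2.581

∇h = (4p³ - 4pq + 2p - 4, -2p² + 2q)
Step 1: at (2, 2.5), ∇h = (12, -3) → (2, 2.5) − 0.05·(12, -3) = (1.4, 2.65)
Step 2: at (1.4, 2.65), ∇h = (-5.064, 1.38) → (1.4, 2.65) − 0.05·(-5.064, 1.38) = (1.6532, 2.581)
q = 2.581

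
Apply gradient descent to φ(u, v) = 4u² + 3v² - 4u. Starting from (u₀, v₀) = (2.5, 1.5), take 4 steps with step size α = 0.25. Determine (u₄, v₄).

∇φ = (8u - 4, 6v)
(u₁, v₁) = (2.5, 1.5) − 0.25·(16, 9) = (-1.5, -0.75)
(u₂, v₂) = (-1.5, -0.75) − 0.25·(-16, -4.5) = (2.5, 0.375)
(u₃, v₃) = (2.5, 0.375) − 0.25·(16, 2.25) = (-1.5, -0.1875)
(u₄, v₄) = (-1.5, -0.1875) − 0.25·(-16, -1.125) = (2.5, 0.09375)

(2.5, 0.09375)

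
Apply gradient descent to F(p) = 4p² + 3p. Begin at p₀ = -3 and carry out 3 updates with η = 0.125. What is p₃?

F′(p) = 8p + 3
Step 1: F′(-3) = -21; p₁ = -3 − 0.125·(-21) = -0.375
Step 2: F′(-0.375) = 0; p₂ = -0.375 − 0.125·0 = -0.375
Step 3: F′(-0.375) = 0; p₃ = -0.375 − 0.125·0 = -0.375

-0.375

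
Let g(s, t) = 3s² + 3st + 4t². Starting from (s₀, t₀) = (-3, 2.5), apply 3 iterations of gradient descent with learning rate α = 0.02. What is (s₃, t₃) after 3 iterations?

(-2.405916, 1.904904)

∇g = (6s + 3t, 3s + 8t)
Step 1: at (-3, 2.5), ∇g = (-10.5, 11) → (-3, 2.5) − 0.02·(-10.5, 11) = (-2.79, 2.28)
Step 2: at (-2.79, 2.28), ∇g = (-9.9, 9.87) → (-2.79, 2.28) − 0.02·(-9.9, 9.87) = (-2.592, 2.0826)
Step 3: at (-2.592, 2.0826), ∇g = (-9.3042, 8.8848) → (-2.592, 2.0826) − 0.02·(-9.3042, 8.8848) = (-2.405916, 1.904904)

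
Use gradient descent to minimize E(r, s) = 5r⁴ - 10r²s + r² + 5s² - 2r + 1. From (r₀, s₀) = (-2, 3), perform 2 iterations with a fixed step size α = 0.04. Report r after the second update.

∇E = (20r³ - 20rs + 2r - 2, -10r² + 10s)
Step 1: at (-2, 3), ∇E = (-46, -10) → (-2, 3) − 0.04·(-46, -10) = (-0.16, 3.4)
Step 2: at (-0.16, 3.4), ∇E = (8.47808, 33.744) → (-0.16, 3.4) − 0.04·(8.47808, 33.744) = (-0.4991232, 2.05024)
r = -0.4991232

-0.4991232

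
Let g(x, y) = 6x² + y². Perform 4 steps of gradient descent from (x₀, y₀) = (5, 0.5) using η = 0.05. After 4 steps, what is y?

∇g = (12x, 2y)
Step 1: at (5, 0.5), ∇g = (60, 1) → (5, 0.5) − 0.05·(60, 1) = (2, 0.45)
Step 2: at (2, 0.45), ∇g = (24, 0.9) → (2, 0.45) − 0.05·(24, 0.9) = (0.8, 0.405)
Step 3: at (0.8, 0.405), ∇g = (9.6, 0.81) → (0.8, 0.405) − 0.05·(9.6, 0.81) = (0.32, 0.3645)
Step 4: at (0.32, 0.3645), ∇g = (3.84, 0.729) → (0.32, 0.3645) − 0.05·(3.84, 0.729) = (0.128, 0.32805)
y = 0.32805

0.32805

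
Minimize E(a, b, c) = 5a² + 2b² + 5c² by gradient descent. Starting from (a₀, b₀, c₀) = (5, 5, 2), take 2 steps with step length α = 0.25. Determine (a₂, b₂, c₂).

∇E = (10a, 4b, 10c)
Step 1: at (5, 5, 2), ∇E = (50, 20, 20) → (5, 5, 2) − 0.25·(50, 20, 20) = (-7.5, 0, -3)
Step 2: at (-7.5, 0, -3), ∇E = (-75, 0, -30) → (-7.5, 0, -3) − 0.25·(-75, 0, -30) = (11.25, 0, 4.5)

(11.25, 0, 4.5)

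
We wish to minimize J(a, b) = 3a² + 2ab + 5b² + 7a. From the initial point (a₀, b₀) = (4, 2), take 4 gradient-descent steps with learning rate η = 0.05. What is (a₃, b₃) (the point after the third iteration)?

∇J = (6a + 2b + 7, 2a + 10b)
Step 1: at (4, 2), ∇J = (35, 28) → (4, 2) − 0.05·(35, 28) = (2.25, 0.6)
Step 2: at (2.25, 0.6), ∇J = (21.7, 10.5) → (2.25, 0.6) − 0.05·(21.7, 10.5) = (1.165, 0.075)
Step 3: at (1.165, 0.075), ∇J = (14.14, 3.08) → (1.165, 0.075) − 0.05·(14.14, 3.08) = (0.458, -0.079)

(0.458, -0.079)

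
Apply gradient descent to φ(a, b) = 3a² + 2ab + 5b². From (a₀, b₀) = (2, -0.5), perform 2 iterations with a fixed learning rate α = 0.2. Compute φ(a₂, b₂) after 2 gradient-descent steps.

0.9204

∇φ = (6a + 2b, 2a + 10b)
Step 1: at (2, -0.5), ∇φ = (11, -1) → (2, -0.5) − 0.2·(11, -1) = (-0.2, -0.3)
Step 2: at (-0.2, -0.3), ∇φ = (-1.8, -3.4) → (-0.2, -0.3) − 0.2·(-1.8, -3.4) = (0.16, 0.38)
φ(0.16, 0.38) = 0.9204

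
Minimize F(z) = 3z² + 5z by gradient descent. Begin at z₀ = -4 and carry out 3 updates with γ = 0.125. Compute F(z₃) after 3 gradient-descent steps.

-2.07598876953125

F′(z) = 6z + 5
z₁ = -4 − 0.125·(-19) = -1.625
z₂ = -1.625 − 0.125·(-4.75) = -1.03125
z₃ = -1.03125 − 0.125·(-1.1875) = -0.8828125
F(-0.8828125) = -2.07598876953125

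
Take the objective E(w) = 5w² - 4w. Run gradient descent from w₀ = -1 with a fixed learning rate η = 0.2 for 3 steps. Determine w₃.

1.8

E′(w) = 10w - 4
Step 1: E′(-1) = -14; w₁ = -1 − 0.2·(-14) = 1.8
Step 2: E′(1.8) = 14; w₂ = 1.8 − 0.2·14 = -1
Step 3: E′(-1) = -14; w₃ = -1 − 0.2·(-14) = 1.8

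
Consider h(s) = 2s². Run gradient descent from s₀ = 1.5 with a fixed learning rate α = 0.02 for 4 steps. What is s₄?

1.07458944

h′(s) = 4s
Step 1: h′(1.5) = 6; s₁ = 1.5 − 0.02·6 = 1.38
Step 2: h′(1.38) = 5.52; s₂ = 1.38 − 0.02·5.52 = 1.2696
Step 3: h′(1.2696) = 5.0784; s₃ = 1.2696 − 0.02·5.0784 = 1.168032
Step 4: h′(1.168032) = 4.672128; s₄ = 1.168032 − 0.02·4.672128 = 1.07458944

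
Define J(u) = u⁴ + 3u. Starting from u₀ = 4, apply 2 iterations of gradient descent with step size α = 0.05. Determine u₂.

J′(u) = 4u³ + 3
u₁ = 4 − 0.05·259 = -8.95
u₂ = -8.95 − 0.05·(-2864.6695) = 134.283475

134.283475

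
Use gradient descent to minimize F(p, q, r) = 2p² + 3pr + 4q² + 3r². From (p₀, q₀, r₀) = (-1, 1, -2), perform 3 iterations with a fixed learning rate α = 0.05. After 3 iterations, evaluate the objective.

∇F = (4p + 3r, 8q, 3p + 6r)
(p₁, q₁, r₁) = (-1, 1, -2) − 0.05·(-10, 8, -15) = (-0.5, 0.6, -1.25)
(p₂, q₂, r₂) = (-0.5, 0.6, -1.25) − 0.05·(-5.75, 4.8, -9) = (-0.2125, 0.36, -0.8)
(p₃, q₃, r₃) = (-0.2125, 0.36, -0.8) − 0.05·(-3.25, 2.88, -5.4375) = (-0.05, 0.216, -0.528125)
F(-0.05, 0.216, -0.528125) = 1.107590796875

1.107590796875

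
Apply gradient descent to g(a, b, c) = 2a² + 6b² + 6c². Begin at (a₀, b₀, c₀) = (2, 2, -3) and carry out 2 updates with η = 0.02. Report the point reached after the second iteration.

(1.6928, 1.1552, -1.7328)

∇g = (4a, 12b, 12c)
Step 1: at (2, 2, -3), ∇g = (8, 24, -36) → (2, 2, -3) − 0.02·(8, 24, -36) = (1.84, 1.52, -2.28)
Step 2: at (1.84, 1.52, -2.28), ∇g = (7.36, 18.24, -27.36) → (1.84, 1.52, -2.28) − 0.02·(7.36, 18.24, -27.36) = (1.6928, 1.1552, -1.7328)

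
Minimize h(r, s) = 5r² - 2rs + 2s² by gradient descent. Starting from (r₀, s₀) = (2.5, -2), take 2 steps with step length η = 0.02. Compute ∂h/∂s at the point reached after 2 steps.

-9.0288

∇h = (10r - 2s, -2r + 4s)
Step 1: at (2.5, -2), ∇h = (29, -13) → (2.5, -2) − 0.02·(29, -13) = (1.92, -1.74)
Step 2: at (1.92, -1.74), ∇h = (22.68, -10.8) → (1.92, -1.74) − 0.02·(22.68, -10.8) = (1.4664, -1.524)
∂h/∂s at (1.4664, -1.524) = -9.0288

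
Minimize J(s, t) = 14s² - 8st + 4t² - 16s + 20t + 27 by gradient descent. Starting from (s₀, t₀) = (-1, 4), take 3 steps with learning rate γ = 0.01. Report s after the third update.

0.579328

∇J = (28s - 8t - 16, -8s + 8t + 20)
Step 1: at (-1, 4), ∇J = (-76, 60) → (-1, 4) − 0.01·(-76, 60) = (-0.24, 3.4)
Step 2: at (-0.24, 3.4), ∇J = (-49.92, 49.12) → (-0.24, 3.4) − 0.01·(-49.92, 49.12) = (0.2592, 2.9088)
Step 3: at (0.2592, 2.9088), ∇J = (-32.0128, 41.1968) → (0.2592, 2.9088) − 0.01·(-32.0128, 41.1968) = (0.579328, 2.496832)
s = 0.579328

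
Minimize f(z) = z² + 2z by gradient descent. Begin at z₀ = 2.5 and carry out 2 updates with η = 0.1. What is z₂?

f′(z) = 2z + 2
Step 1: f′(2.5) = 7; z₁ = 2.5 − 0.1·7 = 1.8
Step 2: f′(1.8) = 5.6; z₂ = 1.8 − 0.1·5.6 = 1.24

1.24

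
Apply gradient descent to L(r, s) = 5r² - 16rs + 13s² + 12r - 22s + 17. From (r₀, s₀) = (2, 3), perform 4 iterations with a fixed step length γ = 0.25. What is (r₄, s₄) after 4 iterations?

(-1702.5, 2762.75)

∇L = (10r - 16s + 12, -16r + 26s - 22)
(r₁, s₁) = (2, 3) − 0.25·(-16, 24) = (6, -3)
(r₂, s₂) = (6, -3) − 0.25·(120, -196) = (-24, 46)
(r₃, s₃) = (-24, 46) − 0.25·(-964, 1558) = (217, -343.5)
(r₄, s₄) = (217, -343.5) − 0.25·(7678, -12425) = (-1702.5, 2762.75)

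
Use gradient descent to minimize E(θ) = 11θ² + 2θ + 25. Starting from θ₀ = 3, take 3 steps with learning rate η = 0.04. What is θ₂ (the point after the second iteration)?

E′(θ) = 22θ + 2
θ₁ = 3 − 0.04·68 = 0.28
θ₂ = 0.28 − 0.04·8.16 = -0.0464

-0.0464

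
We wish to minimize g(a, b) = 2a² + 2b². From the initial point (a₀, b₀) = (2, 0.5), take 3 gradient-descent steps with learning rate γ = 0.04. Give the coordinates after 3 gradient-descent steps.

∇g = (4a, 4b)
(a₁, b₁) = (2, 0.5) − 0.04·(8, 2) = (1.68, 0.42)
(a₂, b₂) = (1.68, 0.42) − 0.04·(6.72, 1.68) = (1.4112, 0.3528)
(a₃, b₃) = (1.4112, 0.3528) − 0.04·(5.6448, 1.4112) = (1.185408, 0.296352)

(1.185408, 0.296352)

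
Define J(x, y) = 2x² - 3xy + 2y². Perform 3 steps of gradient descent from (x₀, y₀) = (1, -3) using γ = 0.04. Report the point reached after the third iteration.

∇J = (4x - 3y, -3x + 4y)
Step 1: at (1, -3), ∇J = (13, -15) → (1, -3) − 0.04·(13, -15) = (0.48, -2.4)
Step 2: at (0.48, -2.4), ∇J = (9.12, -11.04) → (0.48, -2.4) − 0.04·(9.12, -11.04) = (0.1152, -1.9584)
Step 3: at (0.1152, -1.9584), ∇J = (6.336, -8.1792) → (0.1152, -1.9584) − 0.04·(6.336, -8.1792) = (-0.13824, -1.631232)

(-0.13824, -1.631232)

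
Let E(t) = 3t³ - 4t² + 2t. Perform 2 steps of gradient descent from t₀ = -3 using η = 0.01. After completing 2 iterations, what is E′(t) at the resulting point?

E′(t) = 9t² - 8t + 2
t₁ = -3 − 0.01·107 = -4.07
t₂ = -4.07 − 0.01·183.6441 = -5.906441
E′(t) at (-5.906441) = 363.225935578329

363.225935578329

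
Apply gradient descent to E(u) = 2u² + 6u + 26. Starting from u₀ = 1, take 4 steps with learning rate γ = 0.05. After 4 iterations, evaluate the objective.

E′(u) = 4u + 6
u₁ = 1 − 0.05·10 = 0.5
u₂ = 0.5 − 0.05·8 = 0.1
u₃ = 0.1 − 0.05·6.4 = -0.22
u₄ = -0.22 − 0.05·5.12 = -0.476
E(-0.476) = 23.597152

23.597152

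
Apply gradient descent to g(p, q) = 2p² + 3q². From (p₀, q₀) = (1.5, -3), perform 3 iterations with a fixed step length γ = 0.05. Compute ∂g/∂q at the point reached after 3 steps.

∇g = (4p, 6q)
(p₁, q₁) = (1.5, -3) − 0.05·(6, -18) = (1.2, -2.1)
(p₂, q₂) = (1.2, -2.1) − 0.05·(4.8, -12.6) = (0.96, -1.47)
(p₃, q₃) = (0.96, -1.47) − 0.05·(3.84, -8.82) = (0.768, -1.029)
∂g/∂q at (0.768, -1.029) = -6.174

-6.174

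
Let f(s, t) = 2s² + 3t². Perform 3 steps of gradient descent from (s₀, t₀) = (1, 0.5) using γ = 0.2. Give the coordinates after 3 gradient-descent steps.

(0.008, -0.004)

∇f = (4s, 6t)
Step 1: at (1, 0.5), ∇f = (4, 3) → (1, 0.5) − 0.2·(4, 3) = (0.2, -0.1)
Step 2: at (0.2, -0.1), ∇f = (0.8, -0.6) → (0.2, -0.1) − 0.2·(0.8, -0.6) = (0.04, 0.02)
Step 3: at (0.04, 0.02), ∇f = (0.16, 0.12) → (0.04, 0.02) − 0.2·(0.16, 0.12) = (0.008, -0.004)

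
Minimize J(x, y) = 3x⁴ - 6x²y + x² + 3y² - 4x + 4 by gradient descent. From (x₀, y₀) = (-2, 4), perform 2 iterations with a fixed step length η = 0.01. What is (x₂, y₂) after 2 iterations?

(-1.91385344, 3.981184)

∇J = (12x³ - 12xy + 2x - 4, -6x² + 6y)
Step 1: at (-2, 4), ∇J = (-8, 0) → (-2, 4) − 0.01·(-8, 0) = (-1.92, 4)
Step 2: at (-1.92, 4), ∇J = (-0.614656, 1.8816) → (-1.92, 4) − 0.01·(-0.614656, 1.8816) = (-1.91385344, 3.981184)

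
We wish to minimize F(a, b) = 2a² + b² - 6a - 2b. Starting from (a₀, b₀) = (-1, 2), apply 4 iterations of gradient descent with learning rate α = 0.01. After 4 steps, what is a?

-0.6233664

∇F = (4a - 6, 2b - 2)
Step 1: at (-1, 2), ∇F = (-10, 2) → (-1, 2) − 0.01·(-10, 2) = (-0.9, 1.98)
Step 2: at (-0.9, 1.98), ∇F = (-9.6, 1.96) → (-0.9, 1.98) − 0.01·(-9.6, 1.96) = (-0.804, 1.9604)
Step 3: at (-0.804, 1.9604), ∇F = (-9.216, 1.9208) → (-0.804, 1.9604) − 0.01·(-9.216, 1.9208) = (-0.71184, 1.941192)
Step 4: at (-0.71184, 1.941192), ∇F = (-8.84736, 1.882384) → (-0.71184, 1.941192) − 0.01·(-8.84736, 1.882384) = (-0.6233664, 1.92236816)
a = -0.6233664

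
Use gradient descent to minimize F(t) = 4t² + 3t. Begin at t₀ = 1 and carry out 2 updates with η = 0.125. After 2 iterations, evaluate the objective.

-0.5625

F′(t) = 8t + 3
Step 1: F′(1) = 11; t₁ = 1 − 0.125·11 = -0.375
Step 2: F′(-0.375) = 0; t₂ = -0.375 − 0.125·0 = -0.375
F(-0.375) = -0.5625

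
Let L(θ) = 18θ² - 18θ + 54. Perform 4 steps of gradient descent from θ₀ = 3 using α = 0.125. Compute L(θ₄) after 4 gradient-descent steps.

L′(θ) = 36θ - 18
Step 1: L′(3) = 90; θ₁ = 3 − 0.125·90 = -8.25
Step 2: L′(-8.25) = -315; θ₂ = -8.25 − 0.125·(-315) = 31.125
Step 3: L′(31.125) = 1102.5; θ₃ = 31.125 − 0.125·1102.5 = -106.6875
Step 4: L′(-106.6875) = -3858.75; θ₄ = -106.6875 − 0.125·(-3858.75) = 375.65625
L(375.65625) = 2533409.314453125

2533409.314453125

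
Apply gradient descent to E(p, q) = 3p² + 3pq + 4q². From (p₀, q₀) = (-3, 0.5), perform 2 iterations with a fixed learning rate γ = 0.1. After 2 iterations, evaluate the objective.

2.0563

∇E = (6p + 3q, 3p + 8q)
(p₁, q₁) = (-3, 0.5) − 0.1·(-16.5, -5) = (-1.35, 1)
(p₂, q₂) = (-1.35, 1) − 0.1·(-5.1, 3.95) = (-0.84, 0.605)
E(-0.84, 0.605) = 2.0563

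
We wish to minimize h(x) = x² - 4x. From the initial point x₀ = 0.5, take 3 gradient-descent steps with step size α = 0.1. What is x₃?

h′(x) = 2x - 4
Step 1: h′(0.5) = -3; x₁ = 0.5 − 0.1·(-3) = 0.8
Step 2: h′(0.8) = -2.4; x₂ = 0.8 − 0.1·(-2.4) = 1.04
Step 3: h′(1.04) = -1.92; x₃ = 1.04 − 0.1·(-1.92) = 1.232

1.232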